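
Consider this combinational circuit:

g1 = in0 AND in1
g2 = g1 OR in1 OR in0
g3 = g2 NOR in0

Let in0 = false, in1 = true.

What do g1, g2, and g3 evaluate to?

g1 = false, g2 = true, g3 = false

g1 = in0 AND in1 = false AND true = false
g2 = g1 OR in1 OR in0 = false OR true OR false = true
g3 = g2 NOR in0 = true NOR false = false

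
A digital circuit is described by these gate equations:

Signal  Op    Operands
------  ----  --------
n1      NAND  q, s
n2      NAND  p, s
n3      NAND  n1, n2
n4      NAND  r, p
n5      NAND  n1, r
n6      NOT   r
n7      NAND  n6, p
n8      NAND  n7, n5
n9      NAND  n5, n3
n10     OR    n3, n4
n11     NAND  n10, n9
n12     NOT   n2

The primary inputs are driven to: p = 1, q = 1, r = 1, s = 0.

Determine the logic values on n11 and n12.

n11 = 1, n12 = 0

n1 = q NAND s = 1 NAND 0 = 1
n2 = p NAND s = 1 NAND 0 = 1
n3 = n1 NAND n2 = 1 NAND 1 = 0
n4 = r NAND p = 1 NAND 1 = 0
n5 = n1 NAND r = 1 NAND 1 = 0
n9 = n5 NAND n3 = 0 NAND 0 = 1
n10 = n3 OR n4 = 0 OR 0 = 0
n11 = n10 NAND n9 = 0 NAND 1 = 1
n12 = NOT n2 = NOT 1 = 0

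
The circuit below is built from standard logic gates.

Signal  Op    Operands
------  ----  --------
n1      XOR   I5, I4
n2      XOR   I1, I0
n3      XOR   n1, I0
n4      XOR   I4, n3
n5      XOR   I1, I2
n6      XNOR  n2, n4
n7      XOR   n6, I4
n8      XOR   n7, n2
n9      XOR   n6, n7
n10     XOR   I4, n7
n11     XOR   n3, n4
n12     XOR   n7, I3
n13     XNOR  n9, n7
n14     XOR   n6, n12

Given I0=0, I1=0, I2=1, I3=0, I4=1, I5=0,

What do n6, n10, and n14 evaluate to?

n6 = 1, n10 = 1, n14 = 1

n1 = I5 XOR I4 = 0 XOR 1 = 1
n2 = I1 XOR I0 = 0 XOR 0 = 0
n3 = n1 XOR I0 = 1 XOR 0 = 1
n4 = I4 XOR n3 = 1 XOR 1 = 0
n6 = n2 XNOR n4 = 0 XNOR 0 = 1
n7 = n6 XOR I4 = 1 XOR 1 = 0
n10 = I4 XOR n7 = 1 XOR 0 = 1
n12 = n7 XOR I3 = 0 XOR 0 = 0
n14 = n6 XOR n12 = 1 XOR 0 = 1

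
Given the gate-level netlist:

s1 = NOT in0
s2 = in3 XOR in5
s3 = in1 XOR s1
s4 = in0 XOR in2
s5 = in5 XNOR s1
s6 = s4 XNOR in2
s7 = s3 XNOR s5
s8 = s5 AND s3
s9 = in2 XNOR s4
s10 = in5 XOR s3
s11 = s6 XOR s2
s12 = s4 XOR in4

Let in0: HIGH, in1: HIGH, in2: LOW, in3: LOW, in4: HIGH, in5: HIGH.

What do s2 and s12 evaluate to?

s2 = in3 XOR in5 = LOW XOR HIGH = HIGH
s4 = in0 XOR in2 = HIGH XOR LOW = HIGH
s12 = s4 XOR in4 = HIGH XOR HIGH = LOW

s2 = HIGH; s12 = LOW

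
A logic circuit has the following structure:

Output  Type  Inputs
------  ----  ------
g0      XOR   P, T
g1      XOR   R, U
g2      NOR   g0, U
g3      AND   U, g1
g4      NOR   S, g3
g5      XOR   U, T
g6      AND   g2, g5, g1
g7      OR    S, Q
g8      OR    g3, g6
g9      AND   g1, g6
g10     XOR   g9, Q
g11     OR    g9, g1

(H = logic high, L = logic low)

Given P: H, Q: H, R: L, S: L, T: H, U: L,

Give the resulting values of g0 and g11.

g0 = L  g11 = L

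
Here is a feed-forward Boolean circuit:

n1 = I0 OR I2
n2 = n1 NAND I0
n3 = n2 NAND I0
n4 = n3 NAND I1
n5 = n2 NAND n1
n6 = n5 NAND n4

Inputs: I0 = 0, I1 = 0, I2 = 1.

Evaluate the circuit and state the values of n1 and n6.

n1 = I0 OR I2 = 0 OR 1 = 1
n2 = n1 NAND I0 = 1 NAND 0 = 1
n3 = n2 NAND I0 = 1 NAND 0 = 1
n4 = n3 NAND I1 = 1 NAND 0 = 1
n5 = n2 NAND n1 = 1 NAND 1 = 0
n6 = n5 NAND n4 = 0 NAND 1 = 1

n1 = 1, n6 = 1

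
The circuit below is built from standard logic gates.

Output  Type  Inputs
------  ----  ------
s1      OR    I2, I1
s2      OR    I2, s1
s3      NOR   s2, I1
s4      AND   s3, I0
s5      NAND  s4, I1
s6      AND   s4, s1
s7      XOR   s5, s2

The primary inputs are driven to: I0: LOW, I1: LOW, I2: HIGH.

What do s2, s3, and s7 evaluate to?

s2 = HIGH, s3 = LOW, s7 = LOW

s1 = I2 OR I1 = HIGH OR LOW = HIGH
s2 = I2 OR s1 = HIGH OR HIGH = HIGH
s3 = s2 NOR I1 = HIGH NOR LOW = LOW
s4 = s3 AND I0 = LOW AND LOW = LOW
s5 = s4 NAND I1 = LOW NAND LOW = HIGH
s7 = s5 XOR s2 = HIGH XOR HIGH = LOW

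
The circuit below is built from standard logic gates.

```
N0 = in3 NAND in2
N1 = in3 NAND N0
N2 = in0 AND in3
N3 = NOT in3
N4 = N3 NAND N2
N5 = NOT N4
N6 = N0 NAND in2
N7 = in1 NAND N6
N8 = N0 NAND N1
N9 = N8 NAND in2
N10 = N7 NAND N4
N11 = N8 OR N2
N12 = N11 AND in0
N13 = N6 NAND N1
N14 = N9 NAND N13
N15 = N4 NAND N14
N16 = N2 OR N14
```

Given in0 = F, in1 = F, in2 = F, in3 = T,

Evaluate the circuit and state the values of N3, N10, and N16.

N3 = F; N10 = F; N16 = F

N0 = in3 NAND in2 = T NAND F = T
N1 = in3 NAND N0 = T NAND T = F
N2 = in0 AND in3 = F AND T = F
N3 = NOT in3 = NOT T = F
N4 = N3 NAND N2 = F NAND F = T
N6 = N0 NAND in2 = T NAND F = T
N7 = in1 NAND N6 = F NAND T = T
N8 = N0 NAND N1 = T NAND F = T
N9 = N8 NAND in2 = T NAND F = T
N10 = N7 NAND N4 = T NAND T = F
N13 = N6 NAND N1 = T NAND F = T
N14 = N9 NAND N13 = T NAND T = F
N16 = N2 OR N14 = F OR F = F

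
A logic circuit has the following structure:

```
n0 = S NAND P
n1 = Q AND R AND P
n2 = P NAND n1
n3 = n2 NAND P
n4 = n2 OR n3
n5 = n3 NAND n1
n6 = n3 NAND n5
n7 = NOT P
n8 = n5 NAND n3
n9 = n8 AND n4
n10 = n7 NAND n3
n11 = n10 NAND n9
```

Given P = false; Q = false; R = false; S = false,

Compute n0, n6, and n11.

n0 = true, n6 = false, n11 = true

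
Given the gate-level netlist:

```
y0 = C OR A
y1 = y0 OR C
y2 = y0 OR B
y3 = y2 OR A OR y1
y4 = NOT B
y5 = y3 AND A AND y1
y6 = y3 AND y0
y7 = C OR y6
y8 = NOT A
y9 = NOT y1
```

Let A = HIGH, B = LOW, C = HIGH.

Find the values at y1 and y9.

y1 = HIGH, y9 = LOW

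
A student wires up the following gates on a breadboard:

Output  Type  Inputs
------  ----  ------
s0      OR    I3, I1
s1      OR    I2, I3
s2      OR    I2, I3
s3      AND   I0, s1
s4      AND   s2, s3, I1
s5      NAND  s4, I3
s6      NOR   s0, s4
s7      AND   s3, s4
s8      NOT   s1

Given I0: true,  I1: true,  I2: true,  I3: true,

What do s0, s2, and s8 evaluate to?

s0 = I3 OR I1 = true OR true = true
s1 = I2 OR I3 = true OR true = true
s2 = I2 OR I3 = true OR true = true
s8 = NOT s1 = NOT true = false

s0 = true, s2 = true, s8 = false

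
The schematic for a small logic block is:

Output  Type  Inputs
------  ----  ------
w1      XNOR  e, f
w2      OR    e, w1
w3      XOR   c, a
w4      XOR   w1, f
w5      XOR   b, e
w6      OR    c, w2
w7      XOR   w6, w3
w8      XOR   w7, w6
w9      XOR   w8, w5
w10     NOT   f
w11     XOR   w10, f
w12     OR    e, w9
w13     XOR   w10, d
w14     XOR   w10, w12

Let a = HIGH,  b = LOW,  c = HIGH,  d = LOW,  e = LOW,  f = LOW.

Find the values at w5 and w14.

w5 = LOW, w14 = HIGH

w1 = e XNOR f = LOW XNOR LOW = HIGH
w2 = e OR w1 = LOW OR HIGH = HIGH
w3 = c XOR a = HIGH XOR HIGH = LOW
w5 = b XOR e = LOW XOR LOW = LOW
w6 = c OR w2 = HIGH OR HIGH = HIGH
w7 = w6 XOR w3 = HIGH XOR LOW = HIGH
w8 = w7 XOR w6 = HIGH XOR HIGH = LOW
w9 = w8 XOR w5 = LOW XOR LOW = LOW
w10 = NOT f = NOT LOW = HIGH
w12 = e OR w9 = LOW OR LOW = LOW
w14 = w10 XOR w12 = HIGH XOR LOW = HIGH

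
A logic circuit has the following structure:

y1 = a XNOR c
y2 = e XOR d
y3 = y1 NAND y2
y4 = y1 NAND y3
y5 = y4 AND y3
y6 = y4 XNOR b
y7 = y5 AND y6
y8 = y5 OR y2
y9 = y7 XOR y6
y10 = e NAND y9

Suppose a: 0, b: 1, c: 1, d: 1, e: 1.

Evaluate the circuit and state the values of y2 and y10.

y1 = a XNOR c = 0 XNOR 1 = 0
y2 = e XOR d = 1 XOR 1 = 0
y3 = y1 NAND y2 = 0 NAND 0 = 1
y4 = y1 NAND y3 = 0 NAND 1 = 1
y5 = y4 AND y3 = 1 AND 1 = 1
y6 = y4 XNOR b = 1 XNOR 1 = 1
y7 = y5 AND y6 = 1 AND 1 = 1
y9 = y7 XOR y6 = 1 XOR 1 = 0
y10 = e NAND y9 = 1 NAND 0 = 1

y2 = 0, y10 = 1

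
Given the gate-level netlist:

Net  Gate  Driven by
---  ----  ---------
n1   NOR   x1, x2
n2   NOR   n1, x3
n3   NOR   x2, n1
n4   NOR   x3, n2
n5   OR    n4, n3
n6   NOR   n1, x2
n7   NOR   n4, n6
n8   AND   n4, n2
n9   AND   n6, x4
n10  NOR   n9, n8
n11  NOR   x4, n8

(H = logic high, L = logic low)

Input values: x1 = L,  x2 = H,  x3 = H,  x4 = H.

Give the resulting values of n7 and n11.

n7 = H  n11 = L

n1 = x1 NOR x2 = L NOR H = L
n2 = n1 NOR x3 = L NOR H = L
n4 = x3 NOR n2 = H NOR L = L
n6 = n1 NOR x2 = L NOR H = L
n7 = n4 NOR n6 = L NOR L = H
n8 = n4 AND n2 = L AND L = L
n11 = x4 NOR n8 = H NOR L = L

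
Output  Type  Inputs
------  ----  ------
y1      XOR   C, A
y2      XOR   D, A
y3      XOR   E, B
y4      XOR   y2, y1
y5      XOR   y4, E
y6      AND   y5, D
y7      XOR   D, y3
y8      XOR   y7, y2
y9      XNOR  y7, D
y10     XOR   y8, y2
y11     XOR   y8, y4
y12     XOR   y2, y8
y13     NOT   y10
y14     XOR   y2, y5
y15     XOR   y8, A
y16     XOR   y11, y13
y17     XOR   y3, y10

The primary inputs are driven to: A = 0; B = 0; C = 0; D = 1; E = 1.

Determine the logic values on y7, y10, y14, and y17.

y1 = C XOR A = 0 XOR 0 = 0
y2 = D XOR A = 1 XOR 0 = 1
y3 = E XOR B = 1 XOR 0 = 1
y4 = y2 XOR y1 = 1 XOR 0 = 1
y5 = y4 XOR E = 1 XOR 1 = 0
y7 = D XOR y3 = 1 XOR 1 = 0
y8 = y7 XOR y2 = 0 XOR 1 = 1
y10 = y8 XOR y2 = 1 XOR 1 = 0
y14 = y2 XOR y5 = 1 XOR 0 = 1
y17 = y3 XOR y10 = 1 XOR 0 = 1

y7 = 0, y10 = 0, y14 = 1, y17 = 1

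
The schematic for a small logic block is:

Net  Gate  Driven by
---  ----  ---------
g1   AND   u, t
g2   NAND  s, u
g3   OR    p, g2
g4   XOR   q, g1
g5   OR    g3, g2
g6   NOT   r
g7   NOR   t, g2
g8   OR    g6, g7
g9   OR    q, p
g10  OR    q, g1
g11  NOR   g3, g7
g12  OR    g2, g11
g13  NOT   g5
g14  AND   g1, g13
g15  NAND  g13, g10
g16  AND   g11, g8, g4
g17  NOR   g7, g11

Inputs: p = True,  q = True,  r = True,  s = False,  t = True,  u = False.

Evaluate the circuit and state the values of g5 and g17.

g5 = True  g17 = True

g2 = s NAND u = False NAND False = True
g3 = p OR g2 = True OR True = True
g5 = g3 OR g2 = True OR True = True
g7 = t NOR g2 = True NOR True = False
g11 = g3 NOR g7 = True NOR False = False
g17 = g7 NOR g11 = False NOR False = True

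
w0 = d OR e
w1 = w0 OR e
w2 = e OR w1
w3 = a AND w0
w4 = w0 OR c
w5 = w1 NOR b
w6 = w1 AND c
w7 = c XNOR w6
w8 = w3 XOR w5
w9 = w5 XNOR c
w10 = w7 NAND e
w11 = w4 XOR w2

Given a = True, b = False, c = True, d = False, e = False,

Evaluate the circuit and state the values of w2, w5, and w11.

w0 = d OR e = False OR False = False
w1 = w0 OR e = False OR False = False
w2 = e OR w1 = False OR False = False
w4 = w0 OR c = False OR True = True
w5 = w1 NOR b = False NOR False = True
w11 = w4 XOR w2 = True XOR False = True

w2 = False; w5 = True; w11 = True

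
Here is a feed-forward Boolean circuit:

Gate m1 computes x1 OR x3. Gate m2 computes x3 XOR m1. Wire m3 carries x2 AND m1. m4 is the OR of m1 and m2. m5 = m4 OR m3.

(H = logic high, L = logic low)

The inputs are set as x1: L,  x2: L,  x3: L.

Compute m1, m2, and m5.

m1 = L  m2 = L  m5 = L

m1 = x1 OR x3 = L OR L = L
m2 = x3 XOR m1 = L XOR L = L
m3 = x2 AND m1 = L AND L = L
m4 = m1 OR m2 = L OR L = L
m5 = m4 OR m3 = L OR L = L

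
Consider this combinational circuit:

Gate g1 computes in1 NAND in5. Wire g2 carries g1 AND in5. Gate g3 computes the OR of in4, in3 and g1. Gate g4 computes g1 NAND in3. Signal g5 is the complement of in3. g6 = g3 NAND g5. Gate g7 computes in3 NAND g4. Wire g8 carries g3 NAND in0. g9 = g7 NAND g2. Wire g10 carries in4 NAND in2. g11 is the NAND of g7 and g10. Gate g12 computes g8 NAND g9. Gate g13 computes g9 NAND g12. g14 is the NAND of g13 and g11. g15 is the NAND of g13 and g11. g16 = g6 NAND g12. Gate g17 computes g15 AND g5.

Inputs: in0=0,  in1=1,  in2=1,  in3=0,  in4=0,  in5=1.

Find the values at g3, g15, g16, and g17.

g3 = 0  g15 = 1  g16 = 1  g17 = 1

g1 = in1 NAND in5 = 1 NAND 1 = 0
g2 = g1 AND in5 = 0 AND 1 = 0
g3 = in4 OR in3 OR g1 = 0 OR 0 OR 0 = 0
g4 = g1 NAND in3 = 0 NAND 0 = 1
g5 = NOT in3 = NOT 0 = 1
g6 = g3 NAND g5 = 0 NAND 1 = 1
g7 = in3 NAND g4 = 0 NAND 1 = 1
g8 = g3 NAND in0 = 0 NAND 0 = 1
g9 = g7 NAND g2 = 1 NAND 0 = 1
g10 = in4 NAND in2 = 0 NAND 1 = 1
g11 = g7 NAND g10 = 1 NAND 1 = 0
g12 = g8 NAND g9 = 1 NAND 1 = 0
g13 = g9 NAND g12 = 1 NAND 0 = 1
g15 = g13 NAND g11 = 1 NAND 0 = 1
g16 = g6 NAND g12 = 1 NAND 0 = 1
g17 = g15 AND g5 = 1 AND 1 = 1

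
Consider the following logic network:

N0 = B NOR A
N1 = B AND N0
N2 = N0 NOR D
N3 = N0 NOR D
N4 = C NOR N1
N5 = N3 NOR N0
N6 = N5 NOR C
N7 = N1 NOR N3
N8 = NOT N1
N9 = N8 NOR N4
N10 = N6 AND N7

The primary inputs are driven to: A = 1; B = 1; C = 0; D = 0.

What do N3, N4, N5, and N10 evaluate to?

N3 = 1, N4 = 1, N5 = 0, N10 = 0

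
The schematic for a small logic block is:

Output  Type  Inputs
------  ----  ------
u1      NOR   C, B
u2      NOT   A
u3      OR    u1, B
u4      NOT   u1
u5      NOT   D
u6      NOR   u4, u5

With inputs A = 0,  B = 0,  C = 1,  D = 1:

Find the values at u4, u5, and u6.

u4 = 1; u5 = 0; u6 = 0

u1 = C NOR B = 1 NOR 0 = 0
u4 = NOT u1 = NOT 0 = 1
u5 = NOT D = NOT 1 = 0
u6 = u4 NOR u5 = 1 NOR 0 = 0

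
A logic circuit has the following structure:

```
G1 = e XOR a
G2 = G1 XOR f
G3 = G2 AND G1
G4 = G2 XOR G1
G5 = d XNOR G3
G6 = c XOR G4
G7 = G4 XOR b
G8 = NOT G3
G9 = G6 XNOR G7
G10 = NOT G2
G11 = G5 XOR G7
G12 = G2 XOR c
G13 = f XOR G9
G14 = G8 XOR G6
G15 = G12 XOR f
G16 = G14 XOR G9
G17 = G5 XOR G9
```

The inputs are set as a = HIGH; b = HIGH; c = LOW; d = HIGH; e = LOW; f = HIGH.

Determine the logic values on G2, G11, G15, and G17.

G2 = LOW  G11 = LOW  G15 = HIGH  G17 = LOW

G1 = e XOR a = LOW XOR HIGH = HIGH
G2 = G1 XOR f = HIGH XOR HIGH = LOW
G3 = G2 AND G1 = LOW AND HIGH = LOW
G4 = G2 XOR G1 = LOW XOR HIGH = HIGH
G5 = d XNOR G3 = HIGH XNOR LOW = LOW
G6 = c XOR G4 = LOW XOR HIGH = HIGH
G7 = G4 XOR b = HIGH XOR HIGH = LOW
G9 = G6 XNOR G7 = HIGH XNOR LOW = LOW
G11 = G5 XOR G7 = LOW XOR LOW = LOW
G12 = G2 XOR c = LOW XOR LOW = LOW
G15 = G12 XOR f = LOW XOR HIGH = HIGH
G17 = G5 XOR G9 = LOW XOR LOW = LOW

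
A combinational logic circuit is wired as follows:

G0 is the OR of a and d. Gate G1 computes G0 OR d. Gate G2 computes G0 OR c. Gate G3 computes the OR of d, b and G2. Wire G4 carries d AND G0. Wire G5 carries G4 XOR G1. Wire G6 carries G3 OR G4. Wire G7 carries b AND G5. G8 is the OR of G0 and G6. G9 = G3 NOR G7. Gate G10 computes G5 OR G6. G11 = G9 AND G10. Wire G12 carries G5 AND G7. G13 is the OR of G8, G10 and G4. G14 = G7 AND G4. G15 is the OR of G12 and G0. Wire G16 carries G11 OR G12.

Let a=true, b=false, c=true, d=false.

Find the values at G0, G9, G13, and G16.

G0 = true, G9 = false, G13 = true, G16 = false

G0 = a OR d = true OR false = true
G1 = G0 OR d = true OR false = true
G2 = G0 OR c = true OR true = true
G3 = d OR b OR G2 = false OR false OR true = true
G4 = d AND G0 = false AND true = false
G5 = G4 XOR G1 = false XOR true = true
G6 = G3 OR G4 = true OR false = true
G7 = b AND G5 = false AND true = false
G8 = G0 OR G6 = true OR true = true
G9 = G3 NOR G7 = true NOR false = false
G10 = G5 OR G6 = true OR true = true
G11 = G9 AND G10 = false AND true = false
G12 = G5 AND G7 = true AND false = false
G13 = G8 OR G10 OR G4 = true OR true OR false = true
G16 = G11 OR G12 = false OR false = false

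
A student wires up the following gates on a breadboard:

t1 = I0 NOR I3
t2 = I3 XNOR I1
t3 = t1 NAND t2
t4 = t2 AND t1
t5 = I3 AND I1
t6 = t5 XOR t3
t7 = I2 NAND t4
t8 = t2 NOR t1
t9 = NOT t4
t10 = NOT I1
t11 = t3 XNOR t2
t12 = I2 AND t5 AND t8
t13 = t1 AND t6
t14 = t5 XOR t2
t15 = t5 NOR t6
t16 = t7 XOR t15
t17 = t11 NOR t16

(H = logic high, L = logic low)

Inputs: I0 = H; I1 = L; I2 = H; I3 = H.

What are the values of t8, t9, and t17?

t1 = I0 NOR I3 = H NOR H = L
t2 = I3 XNOR I1 = H XNOR L = L
t3 = t1 NAND t2 = L NAND L = H
t4 = t2 AND t1 = L AND L = L
t5 = I3 AND I1 = H AND L = L
t6 = t5 XOR t3 = L XOR H = H
t7 = I2 NAND t4 = H NAND L = H
t8 = t2 NOR t1 = L NOR L = H
t9 = NOT t4 = NOT L = H
t11 = t3 XNOR t2 = H XNOR L = L
t15 = t5 NOR t6 = L NOR H = L
t16 = t7 XOR t15 = H XOR L = H
t17 = t11 NOR t16 = L NOR H = L

t8 = H, t9 = H, t17 = L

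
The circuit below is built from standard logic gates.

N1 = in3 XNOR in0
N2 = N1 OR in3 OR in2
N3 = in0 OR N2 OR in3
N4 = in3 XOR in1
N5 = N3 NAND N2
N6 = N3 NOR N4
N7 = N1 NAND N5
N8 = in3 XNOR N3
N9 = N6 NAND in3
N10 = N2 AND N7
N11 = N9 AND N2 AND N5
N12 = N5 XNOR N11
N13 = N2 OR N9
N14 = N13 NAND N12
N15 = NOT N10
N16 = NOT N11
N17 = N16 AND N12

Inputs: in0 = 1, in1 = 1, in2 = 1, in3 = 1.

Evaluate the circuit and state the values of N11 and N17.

N11 = 0; N17 = 1

N1 = in3 XNOR in0 = 1 XNOR 1 = 1
N2 = N1 OR in3 OR in2 = 1 OR 1 OR 1 = 1
N3 = in0 OR N2 OR in3 = 1 OR 1 OR 1 = 1
N4 = in3 XOR in1 = 1 XOR 1 = 0
N5 = N3 NAND N2 = 1 NAND 1 = 0
N6 = N3 NOR N4 = 1 NOR 0 = 0
N9 = N6 NAND in3 = 0 NAND 1 = 1
N11 = N9 AND N2 AND N5 = 1 AND 1 AND 0 = 0
N12 = N5 XNOR N11 = 0 XNOR 0 = 1
N16 = NOT N11 = NOT 0 = 1
N17 = N16 AND N12 = 1 AND 1 = 1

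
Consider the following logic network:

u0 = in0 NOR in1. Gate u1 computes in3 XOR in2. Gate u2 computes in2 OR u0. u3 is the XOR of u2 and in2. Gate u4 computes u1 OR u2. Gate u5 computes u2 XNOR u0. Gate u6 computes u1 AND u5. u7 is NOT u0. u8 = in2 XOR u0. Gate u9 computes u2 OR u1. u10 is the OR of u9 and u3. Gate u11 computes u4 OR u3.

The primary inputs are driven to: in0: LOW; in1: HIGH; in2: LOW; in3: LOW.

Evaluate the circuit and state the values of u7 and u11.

u7 = HIGH; u11 = LOW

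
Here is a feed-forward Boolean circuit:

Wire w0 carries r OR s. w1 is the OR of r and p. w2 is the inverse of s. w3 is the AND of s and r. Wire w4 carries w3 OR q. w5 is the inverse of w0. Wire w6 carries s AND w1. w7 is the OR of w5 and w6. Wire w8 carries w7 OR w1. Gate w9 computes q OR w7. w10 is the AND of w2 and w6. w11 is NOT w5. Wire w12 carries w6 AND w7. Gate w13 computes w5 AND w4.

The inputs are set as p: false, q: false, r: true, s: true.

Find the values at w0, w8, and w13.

w0 = r OR s = true OR true = true
w1 = r OR p = true OR false = true
w3 = s AND r = true AND true = true
w4 = w3 OR q = true OR false = true
w5 = NOT w0 = NOT true = false
w6 = s AND w1 = true AND true = true
w7 = w5 OR w6 = false OR true = true
w8 = w7 OR w1 = true OR true = true
w13 = w5 AND w4 = false AND true = false

w0 = true  w8 = true  w13 = false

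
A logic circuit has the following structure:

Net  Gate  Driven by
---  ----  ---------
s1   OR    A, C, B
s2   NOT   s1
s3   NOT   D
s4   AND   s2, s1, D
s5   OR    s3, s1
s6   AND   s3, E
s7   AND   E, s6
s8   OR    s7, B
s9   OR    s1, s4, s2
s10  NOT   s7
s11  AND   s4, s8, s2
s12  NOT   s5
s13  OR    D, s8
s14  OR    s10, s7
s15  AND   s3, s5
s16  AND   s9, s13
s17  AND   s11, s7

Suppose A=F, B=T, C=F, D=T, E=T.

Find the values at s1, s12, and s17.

s1 = T; s12 = F; s17 = F

s1 = A OR C OR B = F OR F OR T = T
s2 = NOT s1 = NOT T = F
s3 = NOT D = NOT T = F
s4 = s2 AND s1 AND D = F AND T AND T = F
s5 = s3 OR s1 = F OR T = T
s6 = s3 AND E = F AND T = F
s7 = E AND s6 = T AND F = F
s8 = s7 OR B = F OR T = T
s11 = s4 AND s8 AND s2 = F AND T AND F = F
s12 = NOT s5 = NOT T = F
s17 = s11 AND s7 = F AND F = F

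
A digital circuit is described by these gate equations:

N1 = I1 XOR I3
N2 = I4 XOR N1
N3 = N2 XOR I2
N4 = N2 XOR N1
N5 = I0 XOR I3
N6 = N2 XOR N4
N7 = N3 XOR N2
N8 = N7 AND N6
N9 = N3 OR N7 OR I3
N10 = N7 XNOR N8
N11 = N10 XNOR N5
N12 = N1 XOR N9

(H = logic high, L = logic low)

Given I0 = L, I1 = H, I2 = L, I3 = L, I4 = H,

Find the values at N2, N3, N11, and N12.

N2 = L, N3 = L, N11 = L, N12 = H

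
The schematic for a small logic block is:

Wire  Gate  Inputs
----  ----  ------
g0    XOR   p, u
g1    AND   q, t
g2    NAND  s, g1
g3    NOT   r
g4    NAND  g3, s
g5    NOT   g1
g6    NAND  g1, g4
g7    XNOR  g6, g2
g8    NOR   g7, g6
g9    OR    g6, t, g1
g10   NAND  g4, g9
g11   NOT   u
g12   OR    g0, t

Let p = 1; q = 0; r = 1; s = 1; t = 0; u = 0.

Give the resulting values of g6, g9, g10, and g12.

g0 = p XOR u = 1 XOR 0 = 1
g1 = q AND t = 0 AND 0 = 0
g3 = NOT r = NOT 1 = 0
g4 = g3 NAND s = 0 NAND 1 = 1
g6 = g1 NAND g4 = 0 NAND 1 = 1
g9 = g6 OR t OR g1 = 1 OR 0 OR 0 = 1
g10 = g4 NAND g9 = 1 NAND 1 = 0
g12 = g0 OR t = 1 OR 0 = 1

g6 = 1; g9 = 1; g10 = 0; g12 = 1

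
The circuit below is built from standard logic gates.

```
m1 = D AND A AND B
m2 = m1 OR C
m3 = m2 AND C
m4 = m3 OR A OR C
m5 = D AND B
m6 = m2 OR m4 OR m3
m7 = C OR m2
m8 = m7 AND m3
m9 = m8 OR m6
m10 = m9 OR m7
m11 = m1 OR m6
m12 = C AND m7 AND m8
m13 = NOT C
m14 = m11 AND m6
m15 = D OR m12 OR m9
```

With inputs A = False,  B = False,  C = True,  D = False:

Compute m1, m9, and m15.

m1 = False, m9 = True, m15 = True

m1 = D AND A AND B = False AND False AND False = False
m2 = m1 OR C = False OR True = True
m3 = m2 AND C = True AND True = True
m4 = m3 OR A OR C = True OR False OR True = True
m6 = m2 OR m4 OR m3 = True OR True OR True = True
m7 = C OR m2 = True OR True = True
m8 = m7 AND m3 = True AND True = True
m9 = m8 OR m6 = True OR True = True
m12 = C AND m7 AND m8 = True AND True AND True = True
m15 = D OR m12 OR m9 = False OR True OR True = True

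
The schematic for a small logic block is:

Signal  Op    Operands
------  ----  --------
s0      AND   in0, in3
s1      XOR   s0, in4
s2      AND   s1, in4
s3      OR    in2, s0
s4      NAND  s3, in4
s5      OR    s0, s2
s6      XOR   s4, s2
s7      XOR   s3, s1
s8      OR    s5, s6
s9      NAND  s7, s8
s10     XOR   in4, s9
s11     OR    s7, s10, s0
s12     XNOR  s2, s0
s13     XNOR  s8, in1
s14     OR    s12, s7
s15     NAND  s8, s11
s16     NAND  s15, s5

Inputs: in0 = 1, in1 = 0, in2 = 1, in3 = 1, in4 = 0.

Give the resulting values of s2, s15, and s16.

s2 = 0, s15 = 0, s16 = 1

s0 = in0 AND in3 = 1 AND 1 = 1
s1 = s0 XOR in4 = 1 XOR 0 = 1
s2 = s1 AND in4 = 1 AND 0 = 0
s3 = in2 OR s0 = 1 OR 1 = 1
s4 = s3 NAND in4 = 1 NAND 0 = 1
s5 = s0 OR s2 = 1 OR 0 = 1
s6 = s4 XOR s2 = 1 XOR 0 = 1
s7 = s3 XOR s1 = 1 XOR 1 = 0
s8 = s5 OR s6 = 1 OR 1 = 1
s9 = s7 NAND s8 = 0 NAND 1 = 1
s10 = in4 XOR s9 = 0 XOR 1 = 1
s11 = s7 OR s10 OR s0 = 0 OR 1 OR 1 = 1
s15 = s8 NAND s11 = 1 NAND 1 = 0
s16 = s15 NAND s5 = 0 NAND 1 = 1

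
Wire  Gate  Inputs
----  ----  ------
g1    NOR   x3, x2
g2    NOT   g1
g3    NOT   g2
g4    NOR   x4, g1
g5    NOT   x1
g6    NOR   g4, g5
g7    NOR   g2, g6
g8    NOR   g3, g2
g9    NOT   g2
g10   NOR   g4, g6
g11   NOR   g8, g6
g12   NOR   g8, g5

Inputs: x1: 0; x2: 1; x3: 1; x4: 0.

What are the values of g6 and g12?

g1 = x3 NOR x2 = 1 NOR 1 = 0
g2 = NOT g1 = NOT 0 = 1
g3 = NOT g2 = NOT 1 = 0
g4 = x4 NOR g1 = 0 NOR 0 = 1
g5 = NOT x1 = NOT 0 = 1
g6 = g4 NOR g5 = 1 NOR 1 = 0
g8 = g3 NOR g2 = 0 NOR 1 = 0
g12 = g8 NOR g5 = 0 NOR 1 = 0

g6 = 0  g12 = 0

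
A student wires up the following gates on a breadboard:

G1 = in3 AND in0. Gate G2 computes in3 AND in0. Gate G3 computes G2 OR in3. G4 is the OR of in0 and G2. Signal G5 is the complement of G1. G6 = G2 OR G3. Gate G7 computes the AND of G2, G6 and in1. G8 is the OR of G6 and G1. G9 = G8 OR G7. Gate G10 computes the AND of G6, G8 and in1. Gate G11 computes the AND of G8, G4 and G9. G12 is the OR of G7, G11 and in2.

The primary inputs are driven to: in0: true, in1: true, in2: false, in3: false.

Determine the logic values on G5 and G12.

G1 = in3 AND in0 = false AND true = false
G2 = in3 AND in0 = false AND true = false
G3 = G2 OR in3 = false OR false = false
G4 = in0 OR G2 = true OR false = true
G5 = NOT G1 = NOT false = true
G6 = G2 OR G3 = false OR false = false
G7 = G2 AND G6 AND in1 = false AND false AND true = false
G8 = G6 OR G1 = false OR false = false
G9 = G8 OR G7 = false OR false = false
G11 = G8 AND G4 AND G9 = false AND true AND false = false
G12 = G7 OR G11 OR in2 = false OR false OR false = false

G5 = true, G12 = false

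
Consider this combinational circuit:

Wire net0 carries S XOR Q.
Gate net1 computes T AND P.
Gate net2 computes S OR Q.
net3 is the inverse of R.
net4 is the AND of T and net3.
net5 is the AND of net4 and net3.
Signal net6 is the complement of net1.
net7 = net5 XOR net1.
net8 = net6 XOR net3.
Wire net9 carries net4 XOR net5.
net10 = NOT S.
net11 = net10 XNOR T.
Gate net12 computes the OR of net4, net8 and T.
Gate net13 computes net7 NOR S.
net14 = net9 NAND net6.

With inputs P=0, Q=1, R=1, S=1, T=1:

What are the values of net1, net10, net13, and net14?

net1 = 0  net10 = 0  net13 = 0  net14 = 1

net1 = T AND P = 1 AND 0 = 0
net3 = NOT R = NOT 1 = 0
net4 = T AND net3 = 1 AND 0 = 0
net5 = net4 AND net3 = 0 AND 0 = 0
net6 = NOT net1 = NOT 0 = 1
net7 = net5 XOR net1 = 0 XOR 0 = 0
net9 = net4 XOR net5 = 0 XOR 0 = 0
net10 = NOT S = NOT 1 = 0
net13 = net7 NOR S = 0 NOR 1 = 0
net14 = net9 NAND net6 = 0 NAND 1 = 1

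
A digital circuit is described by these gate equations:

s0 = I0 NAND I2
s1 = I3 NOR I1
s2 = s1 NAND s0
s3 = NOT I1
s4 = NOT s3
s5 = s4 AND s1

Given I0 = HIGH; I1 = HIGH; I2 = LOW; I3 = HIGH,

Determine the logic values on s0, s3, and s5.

s0 = HIGH; s3 = LOW; s5 = LOW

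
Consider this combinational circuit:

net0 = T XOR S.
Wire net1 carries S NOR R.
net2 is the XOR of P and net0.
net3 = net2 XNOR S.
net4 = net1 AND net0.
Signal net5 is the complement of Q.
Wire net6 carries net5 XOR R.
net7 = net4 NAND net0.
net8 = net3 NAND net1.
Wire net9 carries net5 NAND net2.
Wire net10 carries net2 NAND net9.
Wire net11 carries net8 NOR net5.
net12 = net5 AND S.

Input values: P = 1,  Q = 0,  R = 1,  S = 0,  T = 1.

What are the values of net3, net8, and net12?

net0 = T XOR S = 1 XOR 0 = 1
net1 = S NOR R = 0 NOR 1 = 0
net2 = P XOR net0 = 1 XOR 1 = 0
net3 = net2 XNOR S = 0 XNOR 0 = 1
net5 = NOT Q = NOT 0 = 1
net8 = net3 NAND net1 = 1 NAND 0 = 1
net12 = net5 AND S = 1 AND 0 = 0

net3 = 1, net8 = 1, net12 = 0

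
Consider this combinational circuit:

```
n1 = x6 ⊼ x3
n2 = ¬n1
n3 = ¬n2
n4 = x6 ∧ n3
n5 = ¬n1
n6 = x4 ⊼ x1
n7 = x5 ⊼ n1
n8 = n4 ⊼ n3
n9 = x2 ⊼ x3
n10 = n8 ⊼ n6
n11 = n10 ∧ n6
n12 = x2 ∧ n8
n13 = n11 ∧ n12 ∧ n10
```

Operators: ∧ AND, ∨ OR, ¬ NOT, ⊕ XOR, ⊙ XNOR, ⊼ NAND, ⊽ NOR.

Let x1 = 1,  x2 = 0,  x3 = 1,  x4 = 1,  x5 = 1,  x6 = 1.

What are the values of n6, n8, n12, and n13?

n1 = x6 NAND x3 = 1 NAND 1 = 0
n2 = NOT n1 = NOT 0 = 1
n3 = NOT n2 = NOT 1 = 0
n4 = x6 AND n3 = 1 AND 0 = 0
n6 = x4 NAND x1 = 1 NAND 1 = 0
n8 = n4 NAND n3 = 0 NAND 0 = 1
n10 = n8 NAND n6 = 1 NAND 0 = 1
n11 = n10 AND n6 = 1 AND 0 = 0
n12 = x2 AND n8 = 0 AND 1 = 0
n13 = n11 AND n12 AND n10 = 0 AND 0 AND 1 = 0

n6 = 0; n8 = 1; n12 = 0; n13 = 0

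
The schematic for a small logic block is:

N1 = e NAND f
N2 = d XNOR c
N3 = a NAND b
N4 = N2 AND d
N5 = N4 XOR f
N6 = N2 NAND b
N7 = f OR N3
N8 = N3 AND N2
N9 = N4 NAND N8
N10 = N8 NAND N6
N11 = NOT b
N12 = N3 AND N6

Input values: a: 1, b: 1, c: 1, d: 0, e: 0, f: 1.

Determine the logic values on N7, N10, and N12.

N2 = d XNOR c = 0 XNOR 1 = 0
N3 = a NAND b = 1 NAND 1 = 0
N6 = N2 NAND b = 0 NAND 1 = 1
N7 = f OR N3 = 1 OR 0 = 1
N8 = N3 AND N2 = 0 AND 0 = 0
N10 = N8 NAND N6 = 0 NAND 1 = 1
N12 = N3 AND N6 = 0 AND 1 = 0

N7 = 1  N10 = 1  N12 = 0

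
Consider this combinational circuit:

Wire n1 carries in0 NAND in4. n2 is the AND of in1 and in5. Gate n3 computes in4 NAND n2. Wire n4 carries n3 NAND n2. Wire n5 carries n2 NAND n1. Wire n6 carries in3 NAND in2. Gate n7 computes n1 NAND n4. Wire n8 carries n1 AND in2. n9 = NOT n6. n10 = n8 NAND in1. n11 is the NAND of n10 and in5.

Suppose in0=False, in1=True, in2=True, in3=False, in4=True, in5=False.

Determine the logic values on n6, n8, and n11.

n6 = True, n8 = True, n11 = True

n1 = in0 NAND in4 = False NAND True = True
n6 = in3 NAND in2 = False NAND True = True
n8 = n1 AND in2 = True AND True = True
n10 = n8 NAND in1 = True NAND True = False
n11 = n10 NAND in5 = False NAND False = True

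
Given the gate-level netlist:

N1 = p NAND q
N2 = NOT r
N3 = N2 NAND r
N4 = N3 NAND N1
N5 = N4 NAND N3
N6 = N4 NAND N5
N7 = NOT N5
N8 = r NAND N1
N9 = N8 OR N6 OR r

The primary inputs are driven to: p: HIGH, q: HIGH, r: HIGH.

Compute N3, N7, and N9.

N3 = HIGH, N7 = HIGH, N9 = HIGH

N1 = p NAND q = HIGH NAND HIGH = LOW
N2 = NOT r = NOT HIGH = LOW
N3 = N2 NAND r = LOW NAND HIGH = HIGH
N4 = N3 NAND N1 = HIGH NAND LOW = HIGH
N5 = N4 NAND N3 = HIGH NAND HIGH = LOW
N6 = N4 NAND N5 = HIGH NAND LOW = HIGH
N7 = NOT N5 = NOT LOW = HIGH
N8 = r NAND N1 = HIGH NAND LOW = HIGH
N9 = N8 OR N6 OR r = HIGH OR HIGH OR HIGH = HIGH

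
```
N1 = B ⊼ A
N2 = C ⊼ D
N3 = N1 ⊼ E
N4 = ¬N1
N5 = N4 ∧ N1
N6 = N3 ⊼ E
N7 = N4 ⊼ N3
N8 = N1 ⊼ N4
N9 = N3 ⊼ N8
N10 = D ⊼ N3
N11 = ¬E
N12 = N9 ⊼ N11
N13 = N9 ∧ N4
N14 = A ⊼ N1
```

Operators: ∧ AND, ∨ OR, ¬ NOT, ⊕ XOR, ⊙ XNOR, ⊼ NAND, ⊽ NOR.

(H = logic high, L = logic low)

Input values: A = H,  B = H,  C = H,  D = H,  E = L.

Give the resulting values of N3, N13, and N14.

N1 = B NAND A = H NAND H = L
N3 = N1 NAND E = L NAND L = H
N4 = NOT N1 = NOT L = H
N8 = N1 NAND N4 = L NAND H = H
N9 = N3 NAND N8 = H NAND H = L
N13 = N9 AND N4 = L AND H = L
N14 = A NAND N1 = H NAND L = H

N3 = H, N13 = L, N14 = H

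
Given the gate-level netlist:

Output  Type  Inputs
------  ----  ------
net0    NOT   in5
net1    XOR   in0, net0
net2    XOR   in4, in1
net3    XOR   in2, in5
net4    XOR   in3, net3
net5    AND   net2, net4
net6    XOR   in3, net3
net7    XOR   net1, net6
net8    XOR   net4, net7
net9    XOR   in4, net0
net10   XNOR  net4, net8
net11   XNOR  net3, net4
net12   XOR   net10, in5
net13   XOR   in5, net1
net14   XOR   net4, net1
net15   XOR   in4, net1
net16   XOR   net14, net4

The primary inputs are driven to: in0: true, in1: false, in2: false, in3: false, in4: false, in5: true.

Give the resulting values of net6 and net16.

net6 = true, net16 = true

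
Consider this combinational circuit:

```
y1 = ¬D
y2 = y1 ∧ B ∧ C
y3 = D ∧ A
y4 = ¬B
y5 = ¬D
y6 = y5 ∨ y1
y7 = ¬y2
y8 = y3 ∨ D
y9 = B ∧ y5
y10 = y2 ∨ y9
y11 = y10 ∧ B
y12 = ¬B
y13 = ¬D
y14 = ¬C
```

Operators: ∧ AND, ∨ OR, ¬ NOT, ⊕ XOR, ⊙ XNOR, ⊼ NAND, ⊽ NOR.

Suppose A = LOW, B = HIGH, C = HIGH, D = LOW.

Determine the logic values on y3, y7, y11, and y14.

y1 = NOT D = NOT LOW = HIGH
y2 = y1 AND B AND C = HIGH AND HIGH AND HIGH = HIGH
y3 = D AND A = LOW AND LOW = LOW
y5 = NOT D = NOT LOW = HIGH
y7 = NOT y2 = NOT HIGH = LOW
y9 = B AND y5 = HIGH AND HIGH = HIGH
y10 = y2 OR y9 = HIGH OR HIGH = HIGH
y11 = y10 AND B = HIGH AND HIGH = HIGH
y14 = NOT C = NOT HIGH = LOW

y3 = LOW, y7 = LOW, y11 = HIGH, y14 = LOW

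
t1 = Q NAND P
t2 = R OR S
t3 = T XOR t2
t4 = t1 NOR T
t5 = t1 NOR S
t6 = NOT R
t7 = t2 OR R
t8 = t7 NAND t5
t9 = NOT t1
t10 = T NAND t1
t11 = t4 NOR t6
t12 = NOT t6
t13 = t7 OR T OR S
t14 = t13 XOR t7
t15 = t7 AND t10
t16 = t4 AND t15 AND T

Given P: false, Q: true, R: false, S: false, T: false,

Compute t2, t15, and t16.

t1 = Q NAND P = true NAND false = true
t2 = R OR S = false OR false = false
t4 = t1 NOR T = true NOR false = false
t7 = t2 OR R = false OR false = false
t10 = T NAND t1 = false NAND true = true
t15 = t7 AND t10 = false AND true = false
t16 = t4 AND t15 AND T = false AND false AND false = false

t2 = false, t15 = false, t16 = false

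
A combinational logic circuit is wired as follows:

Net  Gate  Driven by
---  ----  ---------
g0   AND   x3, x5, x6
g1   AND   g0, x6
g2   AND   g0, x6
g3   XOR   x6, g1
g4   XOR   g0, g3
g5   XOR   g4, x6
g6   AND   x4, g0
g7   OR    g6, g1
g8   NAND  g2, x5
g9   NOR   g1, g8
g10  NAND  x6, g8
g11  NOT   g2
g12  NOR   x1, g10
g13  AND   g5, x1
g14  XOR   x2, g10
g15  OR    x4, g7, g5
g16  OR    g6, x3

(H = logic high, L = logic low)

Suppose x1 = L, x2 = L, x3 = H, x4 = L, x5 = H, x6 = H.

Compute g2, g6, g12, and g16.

g2 = H, g6 = L, g12 = L, g16 = H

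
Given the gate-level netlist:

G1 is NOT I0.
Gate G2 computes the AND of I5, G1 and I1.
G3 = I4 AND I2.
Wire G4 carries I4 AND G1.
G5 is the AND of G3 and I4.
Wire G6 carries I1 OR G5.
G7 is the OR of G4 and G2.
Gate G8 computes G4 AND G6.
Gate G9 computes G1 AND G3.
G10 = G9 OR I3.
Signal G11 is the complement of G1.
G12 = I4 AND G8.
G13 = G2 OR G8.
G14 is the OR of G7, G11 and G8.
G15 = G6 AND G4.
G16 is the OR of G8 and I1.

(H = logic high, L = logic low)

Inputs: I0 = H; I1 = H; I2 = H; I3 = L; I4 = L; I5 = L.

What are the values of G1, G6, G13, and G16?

G1 = L  G6 = H  G13 = L  G16 = H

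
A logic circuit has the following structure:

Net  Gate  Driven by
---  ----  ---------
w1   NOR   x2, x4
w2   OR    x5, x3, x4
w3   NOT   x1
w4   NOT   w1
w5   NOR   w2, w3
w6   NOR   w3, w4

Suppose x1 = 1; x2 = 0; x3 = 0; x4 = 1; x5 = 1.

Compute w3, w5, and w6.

w3 = 0  w5 = 0  w6 = 0

w1 = x2 NOR x4 = 0 NOR 1 = 0
w2 = x5 OR x3 OR x4 = 1 OR 0 OR 1 = 1
w3 = NOT x1 = NOT 1 = 0
w4 = NOT w1 = NOT 0 = 1
w5 = w2 NOR w3 = 1 NOR 0 = 0
w6 = w3 NOR w4 = 0 NOR 1 = 0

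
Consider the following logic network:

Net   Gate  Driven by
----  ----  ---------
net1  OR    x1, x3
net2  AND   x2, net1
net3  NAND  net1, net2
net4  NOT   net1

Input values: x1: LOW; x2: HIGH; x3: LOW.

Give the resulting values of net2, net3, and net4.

net1 = x1 OR x3 = LOW OR LOW = LOW
net2 = x2 AND net1 = HIGH AND LOW = LOW
net3 = net1 NAND net2 = LOW NAND LOW = HIGH
net4 = NOT net1 = NOT LOW = HIGH

net2 = LOW; net3 = HIGH; net4 = HIGH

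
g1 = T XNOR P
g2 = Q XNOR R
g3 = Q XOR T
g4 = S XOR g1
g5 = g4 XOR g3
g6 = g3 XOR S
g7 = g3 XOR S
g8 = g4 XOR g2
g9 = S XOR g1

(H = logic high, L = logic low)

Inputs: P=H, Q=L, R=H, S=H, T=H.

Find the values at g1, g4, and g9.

g1 = H, g4 = L, g9 = L

g1 = T XNOR P = H XNOR H = H
g4 = S XOR g1 = H XOR H = L
g9 = S XOR g1 = H XOR H = L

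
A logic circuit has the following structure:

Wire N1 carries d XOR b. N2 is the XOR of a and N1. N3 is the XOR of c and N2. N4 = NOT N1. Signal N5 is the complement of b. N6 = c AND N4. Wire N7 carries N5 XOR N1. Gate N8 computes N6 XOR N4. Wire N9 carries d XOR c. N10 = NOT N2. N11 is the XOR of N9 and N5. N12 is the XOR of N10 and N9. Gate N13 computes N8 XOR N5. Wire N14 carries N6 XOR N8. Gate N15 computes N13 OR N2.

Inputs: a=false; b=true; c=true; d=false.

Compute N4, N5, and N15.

N4 = false, N5 = false, N15 = true

N1 = d XOR b = false XOR true = true
N2 = a XOR N1 = false XOR true = true
N4 = NOT N1 = NOT true = false
N5 = NOT b = NOT true = false
N6 = c AND N4 = true AND false = false
N8 = N6 XOR N4 = false XOR false = false
N13 = N8 XOR N5 = false XOR false = false
N15 = N13 OR N2 = false OR true = true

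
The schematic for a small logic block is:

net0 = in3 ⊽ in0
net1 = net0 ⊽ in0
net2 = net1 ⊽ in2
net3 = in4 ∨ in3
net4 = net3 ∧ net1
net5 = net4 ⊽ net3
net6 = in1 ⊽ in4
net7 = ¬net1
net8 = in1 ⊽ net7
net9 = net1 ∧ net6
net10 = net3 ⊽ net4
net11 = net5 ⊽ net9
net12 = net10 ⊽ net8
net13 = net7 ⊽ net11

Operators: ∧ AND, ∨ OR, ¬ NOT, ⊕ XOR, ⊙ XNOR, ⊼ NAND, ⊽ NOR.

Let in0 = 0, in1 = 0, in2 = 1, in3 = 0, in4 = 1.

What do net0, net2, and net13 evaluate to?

net0 = in3 NOR in0 = 0 NOR 0 = 1
net1 = net0 NOR in0 = 1 NOR 0 = 0
net2 = net1 NOR in2 = 0 NOR 1 = 0
net3 = in4 OR in3 = 1 OR 0 = 1
net4 = net3 AND net1 = 1 AND 0 = 0
net5 = net4 NOR net3 = 0 NOR 1 = 0
net6 = in1 NOR in4 = 0 NOR 1 = 0
net7 = NOT net1 = NOT 0 = 1
net9 = net1 AND net6 = 0 AND 0 = 0
net11 = net5 NOR net9 = 0 NOR 0 = 1
net13 = net7 NOR net11 = 1 NOR 1 = 0

net0 = 1; net2 = 0; net13 = 0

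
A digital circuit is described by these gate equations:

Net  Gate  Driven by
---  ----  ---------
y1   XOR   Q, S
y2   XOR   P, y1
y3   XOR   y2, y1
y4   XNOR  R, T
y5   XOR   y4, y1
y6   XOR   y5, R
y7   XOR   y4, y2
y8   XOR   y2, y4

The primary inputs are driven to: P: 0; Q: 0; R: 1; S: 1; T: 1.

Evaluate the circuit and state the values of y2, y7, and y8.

y2 = 1, y7 = 0, y8 = 0

y1 = Q XOR S = 0 XOR 1 = 1
y2 = P XOR y1 = 0 XOR 1 = 1
y4 = R XNOR T = 1 XNOR 1 = 1
y7 = y4 XOR y2 = 1 XOR 1 = 0
y8 = y2 XOR y4 = 1 XOR 1 = 0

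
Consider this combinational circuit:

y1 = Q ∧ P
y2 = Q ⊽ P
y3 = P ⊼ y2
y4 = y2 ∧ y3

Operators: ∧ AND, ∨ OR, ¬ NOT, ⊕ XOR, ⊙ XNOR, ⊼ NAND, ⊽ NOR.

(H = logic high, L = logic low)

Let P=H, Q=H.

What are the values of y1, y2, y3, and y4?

y1 = Q AND P = H AND H = H
y2 = Q NOR P = H NOR H = L
y3 = P NAND y2 = H NAND L = H
y4 = y2 AND y3 = L AND H = L

y1 = H; y2 = L; y3 = H; y4 = L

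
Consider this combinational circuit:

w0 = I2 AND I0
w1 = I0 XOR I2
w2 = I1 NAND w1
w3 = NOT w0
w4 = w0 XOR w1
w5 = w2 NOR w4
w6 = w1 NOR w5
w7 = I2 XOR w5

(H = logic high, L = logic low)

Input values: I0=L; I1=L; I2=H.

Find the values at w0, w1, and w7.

w0 = L  w1 = H  w7 = H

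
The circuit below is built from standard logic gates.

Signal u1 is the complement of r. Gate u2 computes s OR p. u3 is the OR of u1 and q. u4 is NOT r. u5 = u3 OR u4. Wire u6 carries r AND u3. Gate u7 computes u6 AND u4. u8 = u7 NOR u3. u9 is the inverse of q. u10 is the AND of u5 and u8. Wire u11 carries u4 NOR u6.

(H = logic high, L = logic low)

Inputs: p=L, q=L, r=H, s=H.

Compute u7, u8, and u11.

u7 = L; u8 = H; u11 = H

u1 = NOT r = NOT H = L
u3 = u1 OR q = L OR L = L
u4 = NOT r = NOT H = L
u6 = r AND u3 = H AND L = L
u7 = u6 AND u4 = L AND L = L
u8 = u7 NOR u3 = L NOR L = H
u11 = u4 NOR u6 = L NOR L = H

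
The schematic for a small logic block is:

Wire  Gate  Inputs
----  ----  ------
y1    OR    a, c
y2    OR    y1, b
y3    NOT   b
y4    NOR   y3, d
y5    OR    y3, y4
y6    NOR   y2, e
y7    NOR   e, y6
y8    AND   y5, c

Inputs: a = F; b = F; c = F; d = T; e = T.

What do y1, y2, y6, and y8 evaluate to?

y1 = a OR c = F OR F = F
y2 = y1 OR b = F OR F = F
y3 = NOT b = NOT F = T
y4 = y3 NOR d = T NOR T = F
y5 = y3 OR y4 = T OR F = T
y6 = y2 NOR e = F NOR T = F
y8 = y5 AND c = T AND F = F

y1 = F  y2 = F  y6 = F  y8 = F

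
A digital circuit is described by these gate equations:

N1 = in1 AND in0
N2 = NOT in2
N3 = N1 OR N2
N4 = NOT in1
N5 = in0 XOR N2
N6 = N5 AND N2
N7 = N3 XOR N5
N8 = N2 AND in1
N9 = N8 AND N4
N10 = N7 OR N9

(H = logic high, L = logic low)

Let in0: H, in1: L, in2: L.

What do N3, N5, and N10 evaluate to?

N1 = in1 AND in0 = L AND H = L
N2 = NOT in2 = NOT L = H
N3 = N1 OR N2 = L OR H = H
N4 = NOT in1 = NOT L = H
N5 = in0 XOR N2 = H XOR H = L
N7 = N3 XOR N5 = H XOR L = H
N8 = N2 AND in1 = H AND L = L
N9 = N8 AND N4 = L AND H = L
N10 = N7 OR N9 = H OR L = H

N3 = H, N5 = L, N10 = H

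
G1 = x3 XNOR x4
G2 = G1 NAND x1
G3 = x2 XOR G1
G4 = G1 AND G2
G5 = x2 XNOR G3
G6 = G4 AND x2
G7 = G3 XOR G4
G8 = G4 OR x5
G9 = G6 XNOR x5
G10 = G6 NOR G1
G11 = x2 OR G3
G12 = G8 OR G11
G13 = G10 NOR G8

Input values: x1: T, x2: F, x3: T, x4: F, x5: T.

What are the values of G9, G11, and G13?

G9 = F, G11 = F, G13 = F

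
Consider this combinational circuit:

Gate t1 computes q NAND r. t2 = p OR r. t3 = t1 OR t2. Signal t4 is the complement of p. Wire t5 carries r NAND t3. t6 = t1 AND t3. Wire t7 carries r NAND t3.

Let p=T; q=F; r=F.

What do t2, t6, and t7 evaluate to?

t2 = T; t6 = T; t7 = T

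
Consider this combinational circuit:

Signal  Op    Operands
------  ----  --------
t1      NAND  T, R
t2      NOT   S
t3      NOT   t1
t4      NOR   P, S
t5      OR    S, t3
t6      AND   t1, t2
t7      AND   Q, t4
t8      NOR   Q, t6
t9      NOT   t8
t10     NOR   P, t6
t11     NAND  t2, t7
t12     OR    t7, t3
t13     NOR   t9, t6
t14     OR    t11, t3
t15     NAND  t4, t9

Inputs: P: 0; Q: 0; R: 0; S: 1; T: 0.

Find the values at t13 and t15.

t13 = 1; t15 = 1

t1 = T NAND R = 0 NAND 0 = 1
t2 = NOT S = NOT 1 = 0
t4 = P NOR S = 0 NOR 1 = 0
t6 = t1 AND t2 = 1 AND 0 = 0
t8 = Q NOR t6 = 0 NOR 0 = 1
t9 = NOT t8 = NOT 1 = 0
t13 = t9 NOR t6 = 0 NOR 0 = 1
t15 = t4 NAND t9 = 0 NAND 0 = 1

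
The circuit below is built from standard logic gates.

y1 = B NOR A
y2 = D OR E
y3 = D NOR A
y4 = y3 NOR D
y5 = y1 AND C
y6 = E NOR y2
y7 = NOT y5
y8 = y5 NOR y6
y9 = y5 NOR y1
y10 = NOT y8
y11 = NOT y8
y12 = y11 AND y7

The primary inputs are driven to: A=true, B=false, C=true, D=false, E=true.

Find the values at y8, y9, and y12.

y8 = true  y9 = true  y12 = false

y1 = B NOR A = false NOR true = false
y2 = D OR E = false OR true = true
y5 = y1 AND C = false AND true = false
y6 = E NOR y2 = true NOR true = false
y7 = NOT y5 = NOT false = true
y8 = y5 NOR y6 = false NOR false = true
y9 = y5 NOR y1 = false NOR false = true
y11 = NOT y8 = NOT true = false
y12 = y11 AND y7 = false AND true = false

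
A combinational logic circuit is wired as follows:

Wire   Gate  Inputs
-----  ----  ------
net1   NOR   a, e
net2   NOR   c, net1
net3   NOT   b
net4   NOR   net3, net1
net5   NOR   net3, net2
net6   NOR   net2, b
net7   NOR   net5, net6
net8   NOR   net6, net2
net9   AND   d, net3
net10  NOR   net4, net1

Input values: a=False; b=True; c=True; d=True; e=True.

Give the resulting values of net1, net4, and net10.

net1 = False  net4 = True  net10 = False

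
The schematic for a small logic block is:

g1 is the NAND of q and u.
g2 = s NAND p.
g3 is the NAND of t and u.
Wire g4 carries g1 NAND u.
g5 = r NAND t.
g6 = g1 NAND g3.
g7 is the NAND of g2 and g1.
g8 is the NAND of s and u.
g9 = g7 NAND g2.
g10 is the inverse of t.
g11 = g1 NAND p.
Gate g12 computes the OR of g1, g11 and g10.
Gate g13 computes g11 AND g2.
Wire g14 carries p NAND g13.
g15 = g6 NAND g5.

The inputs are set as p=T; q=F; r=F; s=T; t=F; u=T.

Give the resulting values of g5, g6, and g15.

g5 = T, g6 = F, g15 = T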